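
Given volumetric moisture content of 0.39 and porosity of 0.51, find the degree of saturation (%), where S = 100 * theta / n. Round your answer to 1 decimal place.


Step 1: S = 100 * theta_v / n
Step 2: S = 100 * 0.39 / 0.51
Step 3: S = 76.5%

76.5


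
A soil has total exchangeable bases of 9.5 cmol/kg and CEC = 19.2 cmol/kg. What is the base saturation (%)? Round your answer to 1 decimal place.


Step 1: BS = 100 * (sum of bases) / CEC
Step 2: BS = 100 * 9.5 / 19.2
Step 3: BS = 49.5%

49.5


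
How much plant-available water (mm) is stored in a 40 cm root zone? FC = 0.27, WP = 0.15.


Step 1: Available water = (FC - WP) * depth * 10
Step 2: AW = (0.27 - 0.15) * 40 * 10
Step 3: AW = 0.12 * 40 * 10
Step 4: AW = 48.0 mm

48.0


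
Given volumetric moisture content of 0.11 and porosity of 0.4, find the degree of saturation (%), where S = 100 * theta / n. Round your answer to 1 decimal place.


Step 1: S = 100 * theta_v / n
Step 2: S = 100 * 0.11 / 0.4
Step 3: S = 27.5%

27.5


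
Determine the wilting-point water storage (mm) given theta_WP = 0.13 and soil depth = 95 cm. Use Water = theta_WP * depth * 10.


Step 1: Water (mm) = theta_WP * depth * 10
Step 2: Water = 0.13 * 95 * 10
Step 3: Water = 123.5 mm

123.5


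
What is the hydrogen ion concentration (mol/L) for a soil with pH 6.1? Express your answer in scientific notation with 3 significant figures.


Step 1: [H+] = 10^(-pH)
Step 2: [H+] = 10^(-6.1)
Step 3: [H+] = 7.94e-07 mol/L

7.94e-07


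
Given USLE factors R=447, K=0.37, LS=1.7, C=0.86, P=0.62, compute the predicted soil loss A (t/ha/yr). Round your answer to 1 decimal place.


Step 1: A = R * K * LS * C * P
Step 2: R * K = 447 * 0.37 = 165.39
Step 3: (R*K) * LS = 165.39 * 1.7 = 281.163
Step 4: * C * P = 281.163 * 0.86 * 0.62 = 149.9
Step 5: A = 149.9 t/(ha*yr)

149.9


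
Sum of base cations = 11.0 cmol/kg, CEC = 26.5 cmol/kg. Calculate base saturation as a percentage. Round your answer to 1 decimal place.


Step 1: BS = 100 * (sum of bases) / CEC
Step 2: BS = 100 * 11.0 / 26.5
Step 3: BS = 41.5%

41.5


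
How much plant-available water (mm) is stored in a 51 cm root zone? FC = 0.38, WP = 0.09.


Step 1: Available water = (FC - WP) * depth * 10
Step 2: AW = (0.38 - 0.09) * 51 * 10
Step 3: AW = 0.29 * 51 * 10
Step 4: AW = 147.9 mm

147.9


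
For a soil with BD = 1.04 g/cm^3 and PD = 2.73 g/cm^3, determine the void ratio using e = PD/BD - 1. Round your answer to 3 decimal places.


Step 1: e = PD / BD - 1
Step 2: e = 2.73 / 1.04 - 1
Step 3: e = 2.625 - 1
Step 4: e = 1.625

1.625


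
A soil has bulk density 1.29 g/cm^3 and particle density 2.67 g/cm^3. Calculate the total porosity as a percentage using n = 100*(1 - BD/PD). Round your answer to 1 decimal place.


Step 1: Formula: n = 100 * (1 - BD / PD)
Step 2: n = 100 * (1 - 1.29 / 2.67)
Step 3: n = 100 * (1 - 0.48315)
Step 4: n = 51.7%

51.7


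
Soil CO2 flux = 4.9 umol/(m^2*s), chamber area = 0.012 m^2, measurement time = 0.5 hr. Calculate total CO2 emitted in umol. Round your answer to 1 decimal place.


Step 1: Convert time to seconds: 0.5 hr * 3600 = 1800.0 s
Step 2: Total = flux * area * time_s
Step 3: Total = 4.9 * 0.012 * 1800.0
Step 4: Total = 105.8 umol

105.8


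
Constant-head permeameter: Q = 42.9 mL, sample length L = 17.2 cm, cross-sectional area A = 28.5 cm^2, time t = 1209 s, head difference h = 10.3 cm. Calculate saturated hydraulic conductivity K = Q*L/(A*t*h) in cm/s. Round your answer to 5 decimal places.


Step 1: K = Q * L / (A * t * h)
Step 2: Numerator = 42.9 * 17.2 = 737.88
Step 3: Denominator = 28.5 * 1209 * 10.3 = 354901.95
Step 4: K = 737.88 / 354901.95 = 0.00208 cm/s

0.00208


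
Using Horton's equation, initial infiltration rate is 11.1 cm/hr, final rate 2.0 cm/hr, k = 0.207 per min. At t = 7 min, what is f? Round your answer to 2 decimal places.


Step 1: f = fc + (f0 - fc) * exp(-k * t)
Step 2: exp(-0.207 * 7) = 0.234805
Step 3: f = 2.0 + (11.1 - 2.0) * 0.234805
Step 4: f = 2.0 + 9.1 * 0.234805
Step 5: f = 4.14 cm/hr

4.14


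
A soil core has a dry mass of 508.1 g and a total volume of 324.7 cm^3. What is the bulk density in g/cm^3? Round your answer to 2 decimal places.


Step 1: Identify the formula: BD = dry mass / volume
Step 2: Substitute values: BD = 508.1 / 324.7
Step 3: BD = 1.56 g/cm^3

1.56


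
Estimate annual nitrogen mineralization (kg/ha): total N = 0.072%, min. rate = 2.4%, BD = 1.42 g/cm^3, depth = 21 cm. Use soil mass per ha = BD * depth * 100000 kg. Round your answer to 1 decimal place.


Step 1: Soil mass per ha = BD * depth * 100000 = 1.42 * 21 * 100000 = 2982000 kg
Step 2: Total N pool = soil mass * N%/100 = 2982000 * 0.072/100 = 2147.04 kg/ha
Step 3: N mineralized = N pool * rate%/100 = 2147.04 * 2.4/100 = 51.5 kg/ha/yr

51.5


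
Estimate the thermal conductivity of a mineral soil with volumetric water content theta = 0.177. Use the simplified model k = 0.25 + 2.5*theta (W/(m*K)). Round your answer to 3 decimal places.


Step 1: k = 0.25 + 2.5 * theta
Step 2: k = 0.25 + 2.5 * 0.177
Step 3: k = 0.25 + 0.443
Step 4: k = 0.693 W/(m*K)

0.693


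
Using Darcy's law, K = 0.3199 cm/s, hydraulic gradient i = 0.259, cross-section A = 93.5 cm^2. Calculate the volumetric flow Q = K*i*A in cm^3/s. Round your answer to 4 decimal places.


Step 1: Apply Darcy's law: Q = K * i * A
Step 2: Q = 0.3199 * 0.259 * 93.5
Step 3: Q = 7.7469 cm^3/s

7.7469


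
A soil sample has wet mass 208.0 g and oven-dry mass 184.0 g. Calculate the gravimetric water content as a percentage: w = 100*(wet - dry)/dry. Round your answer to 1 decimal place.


Step 1: Water mass = wet - dry = 208.0 - 184.0 = 24.0 g
Step 2: w = 100 * water mass / dry mass
Step 3: w = 100 * 24.0 / 184.0 = 13.0%

13.0


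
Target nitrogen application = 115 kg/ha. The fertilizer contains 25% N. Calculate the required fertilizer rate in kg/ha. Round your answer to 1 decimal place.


Step 1: Fertilizer rate = target N / (N content / 100)
Step 2: Rate = 115 / (25 / 100)
Step 3: Rate = 115 / 0.25
Step 4: Rate = 460.0 kg/ha

460.0


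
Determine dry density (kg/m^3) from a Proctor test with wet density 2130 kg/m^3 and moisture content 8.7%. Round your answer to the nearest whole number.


Step 1: Dry density = wet density / (1 + w/100)
Step 2: Dry density = 2130 / (1 + 8.7/100)
Step 3: Dry density = 2130 / 1.087
Step 4: Dry density = 1960 kg/m^3

1960


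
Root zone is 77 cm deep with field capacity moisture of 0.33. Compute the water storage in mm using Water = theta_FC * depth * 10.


Step 1: Water (mm) = theta_FC * depth (cm) * 10
Step 2: Water = 0.33 * 77 * 10
Step 3: Water = 254.1 mm

254.1


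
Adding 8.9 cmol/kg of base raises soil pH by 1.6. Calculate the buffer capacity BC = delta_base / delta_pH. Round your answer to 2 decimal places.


Step 1: BC = change in base / change in pH
Step 2: BC = 8.9 / 1.6
Step 3: BC = 5.56 cmol/(kg*pH unit)

5.56


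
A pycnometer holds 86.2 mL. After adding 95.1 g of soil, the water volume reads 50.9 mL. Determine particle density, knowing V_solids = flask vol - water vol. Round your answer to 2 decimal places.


Step 1: Volume of solids = flask volume - water volume with soil
Step 2: V_solids = 86.2 - 50.9 = 35.3 mL
Step 3: Particle density = mass / V_solids = 95.1 / 35.3 = 2.69 g/cm^3

2.69


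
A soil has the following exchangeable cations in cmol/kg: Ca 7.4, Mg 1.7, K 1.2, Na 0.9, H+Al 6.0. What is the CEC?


Step 1: CEC = Ca + Mg + K + Na + (H+Al)
Step 2: CEC = 7.4 + 1.7 + 1.2 + 0.9 + 6.0
Step 3: CEC = 17.2 cmol/kg

17.2


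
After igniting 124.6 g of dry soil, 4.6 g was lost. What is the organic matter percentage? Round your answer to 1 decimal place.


Step 1: OM% = 100 * LOI / sample mass
Step 2: OM = 100 * 4.6 / 124.6
Step 3: OM = 3.7%

3.7


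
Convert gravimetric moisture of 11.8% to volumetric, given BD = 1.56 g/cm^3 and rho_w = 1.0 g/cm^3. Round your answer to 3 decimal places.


Step 1: theta = (w / 100) * BD / rho_w
Step 2: theta = (11.8 / 100) * 1.56 / 1.0
Step 3: theta = 0.118 * 1.56
Step 4: theta = 0.184

0.184


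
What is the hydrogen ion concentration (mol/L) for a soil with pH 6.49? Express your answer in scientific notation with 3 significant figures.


Step 1: [H+] = 10^(-pH)
Step 2: [H+] = 10^(-6.49)
Step 3: [H+] = 3.24e-07 mol/L

3.24e-07


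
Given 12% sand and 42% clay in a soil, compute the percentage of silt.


Step 1: sand + silt + clay = 100%
Step 2: silt = 100 - sand - clay
Step 3: silt = 100 - 12 - 42
Step 4: silt = 46%

46


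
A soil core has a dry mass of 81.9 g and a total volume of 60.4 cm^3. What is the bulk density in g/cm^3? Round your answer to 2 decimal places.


Step 1: Identify the formula: BD = dry mass / volume
Step 2: Substitute values: BD = 81.9 / 60.4
Step 3: BD = 1.36 g/cm^3

1.36


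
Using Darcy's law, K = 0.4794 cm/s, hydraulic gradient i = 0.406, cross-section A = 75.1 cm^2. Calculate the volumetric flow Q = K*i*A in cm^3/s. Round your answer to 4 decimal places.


Step 1: Apply Darcy's law: Q = K * i * A
Step 2: Q = 0.4794 * 0.406 * 75.1
Step 3: Q = 14.6172 cm^3/s

14.6172


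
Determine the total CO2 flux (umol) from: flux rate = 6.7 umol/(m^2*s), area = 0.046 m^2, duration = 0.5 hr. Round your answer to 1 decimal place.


Step 1: Convert time to seconds: 0.5 hr * 3600 = 1800.0 s
Step 2: Total = flux * area * time_s
Step 3: Total = 6.7 * 0.046 * 1800.0
Step 4: Total = 554.8 umol

554.8


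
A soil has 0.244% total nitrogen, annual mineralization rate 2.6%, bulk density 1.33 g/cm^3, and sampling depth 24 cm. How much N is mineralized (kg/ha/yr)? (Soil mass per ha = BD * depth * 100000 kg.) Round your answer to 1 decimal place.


Step 1: Soil mass per ha = BD * depth * 100000 = 1.33 * 24 * 100000 = 3192000 kg
Step 2: Total N pool = soil mass * N%/100 = 3192000 * 0.244/100 = 7788.48 kg/ha
Step 3: N mineralized = N pool * rate%/100 = 7788.48 * 2.6/100 = 202.5 kg/ha/yr

202.5


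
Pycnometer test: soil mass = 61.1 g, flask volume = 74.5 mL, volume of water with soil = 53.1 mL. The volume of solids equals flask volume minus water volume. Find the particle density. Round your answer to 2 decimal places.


Step 1: Volume of solids = flask volume - water volume with soil
Step 2: V_solids = 74.5 - 53.1 = 21.4 mL
Step 3: Particle density = mass / V_solids = 61.1 / 21.4 = 2.86 g/cm^3

2.86


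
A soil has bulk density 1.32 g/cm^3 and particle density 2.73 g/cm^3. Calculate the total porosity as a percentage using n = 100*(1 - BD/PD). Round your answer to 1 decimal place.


Step 1: Formula: n = 100 * (1 - BD / PD)
Step 2: n = 100 * (1 - 1.32 / 2.73)
Step 3: n = 100 * (1 - 0.48352)
Step 4: n = 51.6%

51.6


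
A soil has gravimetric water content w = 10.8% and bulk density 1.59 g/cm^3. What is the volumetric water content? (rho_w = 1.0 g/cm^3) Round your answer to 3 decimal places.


Step 1: theta = (w / 100) * BD / rho_w
Step 2: theta = (10.8 / 100) * 1.59 / 1.0
Step 3: theta = 0.108 * 1.59
Step 4: theta = 0.172

0.172


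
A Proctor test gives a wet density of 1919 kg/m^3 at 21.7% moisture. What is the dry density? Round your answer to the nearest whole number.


Step 1: Dry density = wet density / (1 + w/100)
Step 2: Dry density = 1919 / (1 + 21.7/100)
Step 3: Dry density = 1919 / 1.217
Step 4: Dry density = 1577 kg/m^3

1577


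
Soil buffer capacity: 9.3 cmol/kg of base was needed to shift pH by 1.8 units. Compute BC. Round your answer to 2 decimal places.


Step 1: BC = change in base / change in pH
Step 2: BC = 9.3 / 1.8
Step 3: BC = 5.17 cmol/(kg*pH unit)

5.17


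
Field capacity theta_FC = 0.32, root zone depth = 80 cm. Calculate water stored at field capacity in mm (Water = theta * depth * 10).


Step 1: Water (mm) = theta_FC * depth (cm) * 10
Step 2: Water = 0.32 * 80 * 10
Step 3: Water = 256.0 mm

256.0


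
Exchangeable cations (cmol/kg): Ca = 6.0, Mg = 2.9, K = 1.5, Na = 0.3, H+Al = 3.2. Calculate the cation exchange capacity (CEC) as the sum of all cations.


Step 1: CEC = Ca + Mg + K + Na + (H+Al)
Step 2: CEC = 6.0 + 2.9 + 1.5 + 0.3 + 3.2
Step 3: CEC = 13.9 cmol/kg

13.9


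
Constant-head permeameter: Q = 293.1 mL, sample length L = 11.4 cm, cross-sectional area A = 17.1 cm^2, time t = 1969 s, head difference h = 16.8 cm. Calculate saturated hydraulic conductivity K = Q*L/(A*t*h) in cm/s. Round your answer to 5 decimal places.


Step 1: K = Q * L / (A * t * h)
Step 2: Numerator = 293.1 * 11.4 = 3341.34
Step 3: Denominator = 17.1 * 1969 * 16.8 = 565654.32
Step 4: K = 3341.34 / 565654.32 = 0.00591 cm/s

0.00591


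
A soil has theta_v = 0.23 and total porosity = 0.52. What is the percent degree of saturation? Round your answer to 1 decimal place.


Step 1: S = 100 * theta_v / n
Step 2: S = 100 * 0.23 / 0.52
Step 3: S = 44.2%

44.2


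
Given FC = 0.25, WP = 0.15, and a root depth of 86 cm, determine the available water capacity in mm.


Step 1: Available water = (FC - WP) * depth * 10
Step 2: AW = (0.25 - 0.15) * 86 * 10
Step 3: AW = 0.1 * 86 * 10
Step 4: AW = 86.0 mm

86.0


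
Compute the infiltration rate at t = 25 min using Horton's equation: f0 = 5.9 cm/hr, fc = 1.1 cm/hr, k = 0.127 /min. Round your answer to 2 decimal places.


Step 1: f = fc + (f0 - fc) * exp(-k * t)
Step 2: exp(-0.127 * 25) = 0.041794
Step 3: f = 1.1 + (5.9 - 1.1) * 0.041794
Step 4: f = 1.1 + 4.8 * 0.041794
Step 5: f = 1.3 cm/hr

1.3


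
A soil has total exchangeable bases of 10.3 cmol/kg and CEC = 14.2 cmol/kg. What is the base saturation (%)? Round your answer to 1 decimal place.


Step 1: BS = 100 * (sum of bases) / CEC
Step 2: BS = 100 * 10.3 / 14.2
Step 3: BS = 72.5%

72.5


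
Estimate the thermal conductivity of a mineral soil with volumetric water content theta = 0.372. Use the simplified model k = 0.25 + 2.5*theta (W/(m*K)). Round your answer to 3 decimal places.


Step 1: k = 0.25 + 2.5 * theta
Step 2: k = 0.25 + 2.5 * 0.372
Step 3: k = 0.25 + 0.93
Step 4: k = 1.18 W/(m*K)

1.18


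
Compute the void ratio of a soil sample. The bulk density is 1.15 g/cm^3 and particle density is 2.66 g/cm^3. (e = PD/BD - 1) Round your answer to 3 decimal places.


Step 1: e = PD / BD - 1
Step 2: e = 2.66 / 1.15 - 1
Step 3: e = 2.31304 - 1
Step 4: e = 1.313

1.313


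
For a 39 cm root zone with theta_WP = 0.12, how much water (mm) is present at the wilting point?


Step 1: Water (mm) = theta_WP * depth * 10
Step 2: Water = 0.12 * 39 * 10
Step 3: Water = 46.8 mm

46.8


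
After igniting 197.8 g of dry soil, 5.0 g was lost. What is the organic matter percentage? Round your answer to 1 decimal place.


Step 1: OM% = 100 * LOI / sample mass
Step 2: OM = 100 * 5.0 / 197.8
Step 3: OM = 2.5%

2.5


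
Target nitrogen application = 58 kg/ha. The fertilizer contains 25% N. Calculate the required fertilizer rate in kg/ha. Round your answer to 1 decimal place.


Step 1: Fertilizer rate = target N / (N content / 100)
Step 2: Rate = 58 / (25 / 100)
Step 3: Rate = 58 / 0.25
Step 4: Rate = 232.0 kg/ha

232.0


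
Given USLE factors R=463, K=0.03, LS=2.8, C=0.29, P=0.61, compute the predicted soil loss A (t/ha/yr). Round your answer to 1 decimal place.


Step 1: A = R * K * LS * C * P
Step 2: R * K = 463 * 0.03 = 13.89
Step 3: (R*K) * LS = 13.89 * 2.8 = 38.892
Step 4: * C * P = 38.892 * 0.29 * 0.61 = 6.9
Step 5: A = 6.9 t/(ha*yr)

6.9


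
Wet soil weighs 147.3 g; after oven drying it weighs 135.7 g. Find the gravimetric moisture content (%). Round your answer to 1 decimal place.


Step 1: Water mass = wet - dry = 147.3 - 135.7 = 11.6 g
Step 2: w = 100 * water mass / dry mass
Step 3: w = 100 * 11.6 / 135.7 = 8.5%

8.5


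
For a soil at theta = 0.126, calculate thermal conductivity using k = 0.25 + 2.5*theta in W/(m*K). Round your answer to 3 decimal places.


Step 1: k = 0.25 + 2.5 * theta
Step 2: k = 0.25 + 2.5 * 0.126
Step 3: k = 0.25 + 0.315
Step 4: k = 0.565 W/(m*K)

0.565


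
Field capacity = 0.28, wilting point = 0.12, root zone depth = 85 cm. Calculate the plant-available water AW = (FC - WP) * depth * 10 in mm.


Step 1: Available water = (FC - WP) * depth * 10
Step 2: AW = (0.28 - 0.12) * 85 * 10
Step 3: AW = 0.16 * 85 * 10
Step 4: AW = 136.0 mm

136.0


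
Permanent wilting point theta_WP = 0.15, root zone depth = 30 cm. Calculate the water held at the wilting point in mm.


Step 1: Water (mm) = theta_WP * depth * 10
Step 2: Water = 0.15 * 30 * 10
Step 3: Water = 45.0 mm

45.0


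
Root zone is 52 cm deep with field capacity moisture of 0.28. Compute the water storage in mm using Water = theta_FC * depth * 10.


Step 1: Water (mm) = theta_FC * depth (cm) * 10
Step 2: Water = 0.28 * 52 * 10
Step 3: Water = 145.6 mm

145.6


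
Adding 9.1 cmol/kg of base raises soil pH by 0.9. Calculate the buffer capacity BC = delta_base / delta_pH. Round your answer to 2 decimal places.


Step 1: BC = change in base / change in pH
Step 2: BC = 9.1 / 0.9
Step 3: BC = 10.11 cmol/(kg*pH unit)

10.11


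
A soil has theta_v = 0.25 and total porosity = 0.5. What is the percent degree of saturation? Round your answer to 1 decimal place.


Step 1: S = 100 * theta_v / n
Step 2: S = 100 * 0.25 / 0.5
Step 3: S = 50.0%

50.0


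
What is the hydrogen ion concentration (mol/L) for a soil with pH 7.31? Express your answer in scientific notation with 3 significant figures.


Step 1: [H+] = 10^(-pH)
Step 2: [H+] = 10^(-7.31)
Step 3: [H+] = 4.90e-08 mol/L

4.90e-08


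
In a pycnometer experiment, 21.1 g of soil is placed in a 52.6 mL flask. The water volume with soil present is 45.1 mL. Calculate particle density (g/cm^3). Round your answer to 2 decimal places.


Step 1: Volume of solids = flask volume - water volume with soil
Step 2: V_solids = 52.6 - 45.1 = 7.5 mL
Step 3: Particle density = mass / V_solids = 21.1 / 7.5 = 2.81 g/cm^3

2.81


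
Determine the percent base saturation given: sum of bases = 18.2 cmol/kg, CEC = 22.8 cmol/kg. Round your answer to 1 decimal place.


Step 1: BS = 100 * (sum of bases) / CEC
Step 2: BS = 100 * 18.2 / 22.8
Step 3: BS = 79.8%

79.8


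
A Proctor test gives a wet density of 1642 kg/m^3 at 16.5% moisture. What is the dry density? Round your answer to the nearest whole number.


Step 1: Dry density = wet density / (1 + w/100)
Step 2: Dry density = 1642 / (1 + 16.5/100)
Step 3: Dry density = 1642 / 1.165
Step 4: Dry density = 1409 kg/m^3

1409


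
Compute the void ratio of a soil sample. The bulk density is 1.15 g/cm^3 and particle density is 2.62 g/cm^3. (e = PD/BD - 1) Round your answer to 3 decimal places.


Step 1: e = PD / BD - 1
Step 2: e = 2.62 / 1.15 - 1
Step 3: e = 2.27826 - 1
Step 4: e = 1.278

1.278


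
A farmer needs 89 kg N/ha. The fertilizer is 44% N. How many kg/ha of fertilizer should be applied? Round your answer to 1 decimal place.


Step 1: Fertilizer rate = target N / (N content / 100)
Step 2: Rate = 89 / (44 / 100)
Step 3: Rate = 89 / 0.44
Step 4: Rate = 202.3 kg/ha

202.3


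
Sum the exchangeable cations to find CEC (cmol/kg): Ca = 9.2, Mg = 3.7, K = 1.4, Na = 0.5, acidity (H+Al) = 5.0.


Step 1: CEC = Ca + Mg + K + Na + (H+Al)
Step 2: CEC = 9.2 + 3.7 + 1.4 + 0.5 + 5.0
Step 3: CEC = 19.8 cmol/kg

19.8


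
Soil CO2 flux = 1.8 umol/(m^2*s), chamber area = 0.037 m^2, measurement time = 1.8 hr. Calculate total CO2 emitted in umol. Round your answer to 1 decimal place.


Step 1: Convert time to seconds: 1.8 hr * 3600 = 6480.0 s
Step 2: Total = flux * area * time_s
Step 3: Total = 1.8 * 0.037 * 6480.0
Step 4: Total = 431.6 umol

431.6


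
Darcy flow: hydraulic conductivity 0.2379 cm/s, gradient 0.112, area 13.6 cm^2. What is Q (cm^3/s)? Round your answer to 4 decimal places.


Step 1: Apply Darcy's law: Q = K * i * A
Step 2: Q = 0.2379 * 0.112 * 13.6
Step 3: Q = 0.3624 cm^3/s

0.3624


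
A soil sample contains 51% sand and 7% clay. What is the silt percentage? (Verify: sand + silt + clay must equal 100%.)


Step 1: sand + silt + clay = 100%
Step 2: silt = 100 - sand - clay
Step 3: silt = 100 - 51 - 7
Step 4: silt = 42%

42


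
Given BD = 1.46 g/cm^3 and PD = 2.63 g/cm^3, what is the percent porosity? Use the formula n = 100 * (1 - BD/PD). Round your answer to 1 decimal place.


Step 1: Formula: n = 100 * (1 - BD / PD)
Step 2: n = 100 * (1 - 1.46 / 2.63)
Step 3: n = 100 * (1 - 0.55513)
Step 4: n = 44.5%

44.5


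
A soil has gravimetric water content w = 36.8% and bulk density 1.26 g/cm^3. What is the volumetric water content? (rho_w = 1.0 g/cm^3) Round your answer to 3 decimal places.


Step 1: theta = (w / 100) * BD / rho_w
Step 2: theta = (36.8 / 100) * 1.26 / 1.0
Step 3: theta = 0.368 * 1.26
Step 4: theta = 0.464

0.464


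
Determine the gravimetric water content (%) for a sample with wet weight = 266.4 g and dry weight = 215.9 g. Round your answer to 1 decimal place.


Step 1: Water mass = wet - dry = 266.4 - 215.9 = 50.5 g
Step 2: w = 100 * water mass / dry mass
Step 3: w = 100 * 50.5 / 215.9 = 23.4%

23.4


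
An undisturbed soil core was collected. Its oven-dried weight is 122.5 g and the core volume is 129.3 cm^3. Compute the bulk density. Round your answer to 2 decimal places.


Step 1: Identify the formula: BD = dry mass / volume
Step 2: Substitute values: BD = 122.5 / 129.3
Step 3: BD = 0.95 g/cm^3

0.95


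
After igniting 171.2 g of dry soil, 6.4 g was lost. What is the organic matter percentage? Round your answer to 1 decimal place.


Step 1: OM% = 100 * LOI / sample mass
Step 2: OM = 100 * 6.4 / 171.2
Step 3: OM = 3.7%

3.7


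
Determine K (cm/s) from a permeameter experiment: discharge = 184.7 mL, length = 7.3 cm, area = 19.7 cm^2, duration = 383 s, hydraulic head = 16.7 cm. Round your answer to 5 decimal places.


Step 1: K = Q * L / (A * t * h)
Step 2: Numerator = 184.7 * 7.3 = 1348.31
Step 3: Denominator = 19.7 * 383 * 16.7 = 126003.17
Step 4: K = 1348.31 / 126003.17 = 0.0107 cm/s

0.0107


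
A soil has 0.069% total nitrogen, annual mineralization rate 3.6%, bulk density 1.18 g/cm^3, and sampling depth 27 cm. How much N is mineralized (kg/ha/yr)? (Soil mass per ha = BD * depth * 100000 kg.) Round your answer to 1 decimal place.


Step 1: Soil mass per ha = BD * depth * 100000 = 1.18 * 27 * 100000 = 3186000 kg
Step 2: Total N pool = soil mass * N%/100 = 3186000 * 0.069/100 = 2198.34 kg/ha
Step 3: N mineralized = N pool * rate%/100 = 2198.34 * 3.6/100 = 79.1 kg/ha/yr

79.1


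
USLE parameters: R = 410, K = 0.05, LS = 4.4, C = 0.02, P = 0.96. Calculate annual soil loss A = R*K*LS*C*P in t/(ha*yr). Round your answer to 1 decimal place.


Step 1: A = R * K * LS * C * P
Step 2: R * K = 410 * 0.05 = 20.5
Step 3: (R*K) * LS = 20.5 * 4.4 = 90.2
Step 4: * C * P = 90.2 * 0.02 * 0.96 = 1.7
Step 5: A = 1.7 t/(ha*yr)

1.7


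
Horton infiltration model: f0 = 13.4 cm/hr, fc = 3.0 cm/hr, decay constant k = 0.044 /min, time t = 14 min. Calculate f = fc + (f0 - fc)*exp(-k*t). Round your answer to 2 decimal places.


Step 1: f = fc + (f0 - fc) * exp(-k * t)
Step 2: exp(-0.044 * 14) = 0.540101
Step 3: f = 3.0 + (13.4 - 3.0) * 0.540101
Step 4: f = 3.0 + 10.4 * 0.540101
Step 5: f = 8.62 cm/hr

8.62


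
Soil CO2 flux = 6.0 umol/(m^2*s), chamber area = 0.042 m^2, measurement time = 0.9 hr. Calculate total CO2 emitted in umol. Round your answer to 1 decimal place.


Step 1: Convert time to seconds: 0.9 hr * 3600 = 3240.0 s
Step 2: Total = flux * area * time_s
Step 3: Total = 6.0 * 0.042 * 3240.0
Step 4: Total = 816.5 umol

816.5


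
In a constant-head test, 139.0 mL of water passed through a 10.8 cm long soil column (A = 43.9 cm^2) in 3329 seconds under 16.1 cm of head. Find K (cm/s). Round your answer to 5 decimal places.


Step 1: K = Q * L / (A * t * h)
Step 2: Numerator = 139.0 * 10.8 = 1501.2
Step 3: Denominator = 43.9 * 3329 * 16.1 = 2352903.91
Step 4: K = 1501.2 / 2352903.91 = 0.00064 cm/s

0.00064


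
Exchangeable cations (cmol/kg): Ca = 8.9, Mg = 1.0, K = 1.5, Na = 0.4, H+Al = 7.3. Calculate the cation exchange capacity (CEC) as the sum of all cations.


Step 1: CEC = Ca + Mg + K + Na + (H+Al)
Step 2: CEC = 8.9 + 1.0 + 1.5 + 0.4 + 7.3
Step 3: CEC = 19.1 cmol/kg

19.1


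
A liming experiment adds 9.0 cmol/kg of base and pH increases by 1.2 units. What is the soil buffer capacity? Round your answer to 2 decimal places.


Step 1: BC = change in base / change in pH
Step 2: BC = 9.0 / 1.2
Step 3: BC = 7.5 cmol/(kg*pH unit)

7.5


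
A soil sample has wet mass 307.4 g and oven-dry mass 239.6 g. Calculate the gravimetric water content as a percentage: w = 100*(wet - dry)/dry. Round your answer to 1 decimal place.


Step 1: Water mass = wet - dry = 307.4 - 239.6 = 67.8 g
Step 2: w = 100 * water mass / dry mass
Step 3: w = 100 * 67.8 / 239.6 = 28.3%

28.3


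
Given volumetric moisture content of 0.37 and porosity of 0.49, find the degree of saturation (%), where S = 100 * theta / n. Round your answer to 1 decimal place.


Step 1: S = 100 * theta_v / n
Step 2: S = 100 * 0.37 / 0.49
Step 3: S = 75.5%

75.5


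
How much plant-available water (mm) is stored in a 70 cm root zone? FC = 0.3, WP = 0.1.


Step 1: Available water = (FC - WP) * depth * 10
Step 2: AW = (0.3 - 0.1) * 70 * 10
Step 3: AW = 0.2 * 70 * 10
Step 4: AW = 140.0 mm

140.0


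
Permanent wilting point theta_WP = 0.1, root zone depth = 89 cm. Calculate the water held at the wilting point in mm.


Step 1: Water (mm) = theta_WP * depth * 10
Step 2: Water = 0.1 * 89 * 10
Step 3: Water = 89.0 mm

89.0


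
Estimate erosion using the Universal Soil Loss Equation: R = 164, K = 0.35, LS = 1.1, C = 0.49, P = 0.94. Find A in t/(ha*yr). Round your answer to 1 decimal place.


Step 1: A = R * K * LS * C * P
Step 2: R * K = 164 * 0.35 = 57.4
Step 3: (R*K) * LS = 57.4 * 1.1 = 63.14
Step 4: * C * P = 63.14 * 0.49 * 0.94 = 29.1
Step 5: A = 29.1 t/(ha*yr)

29.1


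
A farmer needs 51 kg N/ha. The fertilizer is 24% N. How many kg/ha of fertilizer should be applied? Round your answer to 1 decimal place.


Step 1: Fertilizer rate = target N / (N content / 100)
Step 2: Rate = 51 / (24 / 100)
Step 3: Rate = 51 / 0.24
Step 4: Rate = 212.5 kg/ha

212.5


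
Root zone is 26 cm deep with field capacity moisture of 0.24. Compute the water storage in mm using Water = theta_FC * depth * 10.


Step 1: Water (mm) = theta_FC * depth (cm) * 10
Step 2: Water = 0.24 * 26 * 10
Step 3: Water = 62.4 mm

62.4


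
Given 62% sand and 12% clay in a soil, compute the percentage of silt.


Step 1: sand + silt + clay = 100%
Step 2: silt = 100 - sand - clay
Step 3: silt = 100 - 62 - 12
Step 4: silt = 26%

26


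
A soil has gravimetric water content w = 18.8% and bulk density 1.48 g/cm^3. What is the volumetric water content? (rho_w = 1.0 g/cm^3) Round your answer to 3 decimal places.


Step 1: theta = (w / 100) * BD / rho_w
Step 2: theta = (18.8 / 100) * 1.48 / 1.0
Step 3: theta = 0.188 * 1.48
Step 4: theta = 0.278

0.278


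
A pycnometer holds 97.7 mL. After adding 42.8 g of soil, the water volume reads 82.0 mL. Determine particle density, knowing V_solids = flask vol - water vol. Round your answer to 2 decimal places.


Step 1: Volume of solids = flask volume - water volume with soil
Step 2: V_solids = 97.7 - 82.0 = 15.7 mL
Step 3: Particle density = mass / V_solids = 42.8 / 15.7 = 2.73 g/cm^3

2.73


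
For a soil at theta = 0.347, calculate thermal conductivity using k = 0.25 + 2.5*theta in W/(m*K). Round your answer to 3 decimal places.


Step 1: k = 0.25 + 2.5 * theta
Step 2: k = 0.25 + 2.5 * 0.347
Step 3: k = 0.25 + 0.868
Step 4: k = 1.118 W/(m*K)

1.118


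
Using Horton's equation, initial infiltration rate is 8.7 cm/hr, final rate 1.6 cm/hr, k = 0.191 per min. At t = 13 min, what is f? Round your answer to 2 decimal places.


Step 1: f = fc + (f0 - fc) * exp(-k * t)
Step 2: exp(-0.191 * 13) = 0.083492
Step 3: f = 1.6 + (8.7 - 1.6) * 0.083492
Step 4: f = 1.6 + 7.1 * 0.083492
Step 5: f = 2.19 cm/hr

2.19


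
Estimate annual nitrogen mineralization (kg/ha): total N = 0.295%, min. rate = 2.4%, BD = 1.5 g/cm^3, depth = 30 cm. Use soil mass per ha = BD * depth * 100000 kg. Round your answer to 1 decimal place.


Step 1: Soil mass per ha = BD * depth * 100000 = 1.5 * 30 * 100000 = 4500000 kg
Step 2: Total N pool = soil mass * N%/100 = 4500000 * 0.295/100 = 13275.0 kg/ha
Step 3: N mineralized = N pool * rate%/100 = 13275.0 * 2.4/100 = 318.6 kg/ha/yr

318.6


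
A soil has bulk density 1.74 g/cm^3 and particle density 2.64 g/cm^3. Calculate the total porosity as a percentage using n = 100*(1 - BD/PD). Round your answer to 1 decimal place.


Step 1: Formula: n = 100 * (1 - BD / PD)
Step 2: n = 100 * (1 - 1.74 / 2.64)
Step 3: n = 100 * (1 - 0.65909)
Step 4: n = 34.1%

34.1


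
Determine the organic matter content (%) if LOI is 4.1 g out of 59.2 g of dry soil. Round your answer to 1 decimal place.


Step 1: OM% = 100 * LOI / sample mass
Step 2: OM = 100 * 4.1 / 59.2
Step 3: OM = 6.9%

6.9


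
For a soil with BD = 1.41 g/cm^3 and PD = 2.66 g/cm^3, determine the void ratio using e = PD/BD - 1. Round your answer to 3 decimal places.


Step 1: e = PD / BD - 1
Step 2: e = 2.66 / 1.41 - 1
Step 3: e = 1.88652 - 1
Step 4: e = 0.887

0.887


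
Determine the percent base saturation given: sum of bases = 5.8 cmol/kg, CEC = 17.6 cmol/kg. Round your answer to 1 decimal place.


Step 1: BS = 100 * (sum of bases) / CEC
Step 2: BS = 100 * 5.8 / 17.6
Step 3: BS = 33.0%

33.0


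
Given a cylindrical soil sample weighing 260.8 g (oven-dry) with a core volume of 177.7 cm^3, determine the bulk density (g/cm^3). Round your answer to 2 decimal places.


Step 1: Identify the formula: BD = dry mass / volume
Step 2: Substitute values: BD = 260.8 / 177.7
Step 3: BD = 1.47 g/cm^3

1.47


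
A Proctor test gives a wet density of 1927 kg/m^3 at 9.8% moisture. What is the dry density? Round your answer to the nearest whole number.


Step 1: Dry density = wet density / (1 + w/100)
Step 2: Dry density = 1927 / (1 + 9.8/100)
Step 3: Dry density = 1927 / 1.098
Step 4: Dry density = 1755 kg/m^3

1755


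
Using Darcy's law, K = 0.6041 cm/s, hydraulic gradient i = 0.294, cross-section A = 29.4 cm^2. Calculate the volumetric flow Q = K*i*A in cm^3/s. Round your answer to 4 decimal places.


Step 1: Apply Darcy's law: Q = K * i * A
Step 2: Q = 0.6041 * 0.294 * 29.4
Step 3: Q = 5.2216 cm^3/s

5.2216


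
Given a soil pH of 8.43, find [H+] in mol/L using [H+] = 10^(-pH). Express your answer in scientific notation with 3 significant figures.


Step 1: [H+] = 10^(-pH)
Step 2: [H+] = 10^(-8.43)
Step 3: [H+] = 3.72e-09 mol/L

3.72e-09


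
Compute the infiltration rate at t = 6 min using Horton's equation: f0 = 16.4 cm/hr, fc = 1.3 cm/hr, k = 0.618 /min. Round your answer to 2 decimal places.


Step 1: f = fc + (f0 - fc) * exp(-k * t)
Step 2: exp(-0.618 * 6) = 0.024527
Step 3: f = 1.3 + (16.4 - 1.3) * 0.024527
Step 4: f = 1.3 + 15.1 * 0.024527
Step 5: f = 1.67 cm/hr

1.67


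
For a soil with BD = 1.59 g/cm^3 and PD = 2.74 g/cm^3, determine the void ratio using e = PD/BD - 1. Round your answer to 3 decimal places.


Step 1: e = PD / BD - 1
Step 2: e = 2.74 / 1.59 - 1
Step 3: e = 1.72327 - 1
Step 4: e = 0.723

0.723


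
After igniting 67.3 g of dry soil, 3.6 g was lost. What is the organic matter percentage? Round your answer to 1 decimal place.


Step 1: OM% = 100 * LOI / sample mass
Step 2: OM = 100 * 3.6 / 67.3
Step 3: OM = 5.3%

5.3


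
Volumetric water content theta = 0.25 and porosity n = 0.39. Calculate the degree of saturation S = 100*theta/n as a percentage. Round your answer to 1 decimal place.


Step 1: S = 100 * theta_v / n
Step 2: S = 100 * 0.25 / 0.39
Step 3: S = 64.1%

64.1


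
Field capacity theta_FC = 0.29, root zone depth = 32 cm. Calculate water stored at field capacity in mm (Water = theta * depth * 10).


Step 1: Water (mm) = theta_FC * depth (cm) * 10
Step 2: Water = 0.29 * 32 * 10
Step 3: Water = 92.8 mm

92.8


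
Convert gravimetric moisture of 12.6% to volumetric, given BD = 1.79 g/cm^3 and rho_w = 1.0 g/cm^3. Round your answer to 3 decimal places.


Step 1: theta = (w / 100) * BD / rho_w
Step 2: theta = (12.6 / 100) * 1.79 / 1.0
Step 3: theta = 0.126 * 1.79
Step 4: theta = 0.226

0.226


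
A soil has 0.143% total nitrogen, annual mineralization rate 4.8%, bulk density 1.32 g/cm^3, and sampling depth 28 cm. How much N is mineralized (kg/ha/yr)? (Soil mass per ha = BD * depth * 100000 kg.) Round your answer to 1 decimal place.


Step 1: Soil mass per ha = BD * depth * 100000 = 1.32 * 28 * 100000 = 3696000 kg
Step 2: Total N pool = soil mass * N%/100 = 3696000 * 0.143/100 = 5285.28 kg/ha
Step 3: N mineralized = N pool * rate%/100 = 5285.28 * 4.8/100 = 253.7 kg/ha/yr

253.7


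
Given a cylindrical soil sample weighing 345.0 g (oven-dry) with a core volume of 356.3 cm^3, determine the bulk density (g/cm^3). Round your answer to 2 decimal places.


Step 1: Identify the formula: BD = dry mass / volume
Step 2: Substitute values: BD = 345.0 / 356.3
Step 3: BD = 0.97 g/cm^3

0.97


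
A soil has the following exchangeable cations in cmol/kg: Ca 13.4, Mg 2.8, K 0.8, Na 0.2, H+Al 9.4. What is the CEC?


Step 1: CEC = Ca + Mg + K + Na + (H+Al)
Step 2: CEC = 13.4 + 2.8 + 0.8 + 0.2 + 9.4
Step 3: CEC = 26.6 cmol/kg

26.6


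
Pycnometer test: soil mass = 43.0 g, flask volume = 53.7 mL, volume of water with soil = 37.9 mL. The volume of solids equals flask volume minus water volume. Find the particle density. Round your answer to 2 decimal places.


Step 1: Volume of solids = flask volume - water volume with soil
Step 2: V_solids = 53.7 - 37.9 = 15.8 mL
Step 3: Particle density = mass / V_solids = 43.0 / 15.8 = 2.72 g/cm^3

2.72


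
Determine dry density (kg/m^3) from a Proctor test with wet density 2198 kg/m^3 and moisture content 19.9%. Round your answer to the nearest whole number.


Step 1: Dry density = wet density / (1 + w/100)
Step 2: Dry density = 2198 / (1 + 19.9/100)
Step 3: Dry density = 2198 / 1.199
Step 4: Dry density = 1833 kg/m^3

1833


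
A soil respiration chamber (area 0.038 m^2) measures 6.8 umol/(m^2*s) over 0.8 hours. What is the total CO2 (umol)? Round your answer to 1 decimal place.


Step 1: Convert time to seconds: 0.8 hr * 3600 = 2880.0 s
Step 2: Total = flux * area * time_s
Step 3: Total = 6.8 * 0.038 * 2880.0
Step 4: Total = 744.2 umol

744.2


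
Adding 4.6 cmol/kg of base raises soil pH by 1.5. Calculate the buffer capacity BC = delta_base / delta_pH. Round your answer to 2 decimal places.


Step 1: BC = change in base / change in pH
Step 2: BC = 4.6 / 1.5
Step 3: BC = 3.07 cmol/(kg*pH unit)

3.07


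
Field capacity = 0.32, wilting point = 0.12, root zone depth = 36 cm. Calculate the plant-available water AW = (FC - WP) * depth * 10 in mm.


Step 1: Available water = (FC - WP) * depth * 10
Step 2: AW = (0.32 - 0.12) * 36 * 10
Step 3: AW = 0.2 * 36 * 10
Step 4: AW = 72.0 mm

72.0


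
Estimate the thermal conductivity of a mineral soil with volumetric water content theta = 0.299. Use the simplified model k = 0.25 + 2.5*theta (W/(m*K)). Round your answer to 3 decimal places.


Step 1: k = 0.25 + 2.5 * theta
Step 2: k = 0.25 + 2.5 * 0.299
Step 3: k = 0.25 + 0.748
Step 4: k = 0.998 W/(m*K)

0.998


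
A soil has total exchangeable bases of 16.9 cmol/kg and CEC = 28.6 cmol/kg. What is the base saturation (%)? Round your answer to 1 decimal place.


Step 1: BS = 100 * (sum of bases) / CEC
Step 2: BS = 100 * 16.9 / 28.6
Step 3: BS = 59.1%

59.1


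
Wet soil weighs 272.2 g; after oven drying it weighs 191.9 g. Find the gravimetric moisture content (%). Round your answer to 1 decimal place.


Step 1: Water mass = wet - dry = 272.2 - 191.9 = 80.3 g
Step 2: w = 100 * water mass / dry mass
Step 3: w = 100 * 80.3 / 191.9 = 41.8%

41.8


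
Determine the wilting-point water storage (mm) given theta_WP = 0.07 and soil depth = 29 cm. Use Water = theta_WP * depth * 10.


Step 1: Water (mm) = theta_WP * depth * 10
Step 2: Water = 0.07 * 29 * 10
Step 3: Water = 20.3 mm

20.3


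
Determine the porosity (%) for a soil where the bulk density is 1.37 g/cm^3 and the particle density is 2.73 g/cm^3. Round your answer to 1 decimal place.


Step 1: Formula: n = 100 * (1 - BD / PD)
Step 2: n = 100 * (1 - 1.37 / 2.73)
Step 3: n = 100 * (1 - 0.50183)
Step 4: n = 49.8%

49.8


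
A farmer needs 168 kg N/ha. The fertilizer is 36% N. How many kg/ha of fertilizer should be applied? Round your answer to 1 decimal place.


Step 1: Fertilizer rate = target N / (N content / 100)
Step 2: Rate = 168 / (36 / 100)
Step 3: Rate = 168 / 0.36
Step 4: Rate = 466.7 kg/ha

466.7


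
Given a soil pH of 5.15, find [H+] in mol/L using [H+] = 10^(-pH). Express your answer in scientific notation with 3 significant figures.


Step 1: [H+] = 10^(-pH)
Step 2: [H+] = 10^(-5.15)
Step 3: [H+] = 7.08e-06 mol/L

7.08e-06


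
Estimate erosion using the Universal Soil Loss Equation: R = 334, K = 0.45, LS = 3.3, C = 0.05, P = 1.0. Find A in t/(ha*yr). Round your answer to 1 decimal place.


Step 1: A = R * K * LS * C * P
Step 2: R * K = 334 * 0.45 = 150.3
Step 3: (R*K) * LS = 150.3 * 3.3 = 495.99
Step 4: * C * P = 495.99 * 0.05 * 1.0 = 24.8
Step 5: A = 24.8 t/(ha*yr)

24.8


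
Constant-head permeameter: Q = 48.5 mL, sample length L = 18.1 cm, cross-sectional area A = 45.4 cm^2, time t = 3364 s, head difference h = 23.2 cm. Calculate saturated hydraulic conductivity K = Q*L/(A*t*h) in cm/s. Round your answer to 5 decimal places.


Step 1: K = Q * L / (A * t * h)
Step 2: Numerator = 48.5 * 18.1 = 877.85
Step 3: Denominator = 45.4 * 3364 * 23.2 = 3543233.92
Step 4: K = 877.85 / 3543233.92 = 0.00025 cm/s

0.00025


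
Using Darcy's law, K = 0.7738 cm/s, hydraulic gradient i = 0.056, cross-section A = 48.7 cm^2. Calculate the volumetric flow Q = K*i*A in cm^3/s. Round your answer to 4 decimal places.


Step 1: Apply Darcy's law: Q = K * i * A
Step 2: Q = 0.7738 * 0.056 * 48.7
Step 3: Q = 2.1103 cm^3/s

2.1103


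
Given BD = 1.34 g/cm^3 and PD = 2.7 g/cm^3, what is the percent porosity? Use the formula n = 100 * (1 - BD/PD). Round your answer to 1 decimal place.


Step 1: Formula: n = 100 * (1 - BD / PD)
Step 2: n = 100 * (1 - 1.34 / 2.7)
Step 3: n = 100 * (1 - 0.4963)
Step 4: n = 50.4%

50.4


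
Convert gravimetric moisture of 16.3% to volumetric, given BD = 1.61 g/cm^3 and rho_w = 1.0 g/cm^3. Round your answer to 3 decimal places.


Step 1: theta = (w / 100) * BD / rho_w
Step 2: theta = (16.3 / 100) * 1.61 / 1.0
Step 3: theta = 0.163 * 1.61
Step 4: theta = 0.262

0.262


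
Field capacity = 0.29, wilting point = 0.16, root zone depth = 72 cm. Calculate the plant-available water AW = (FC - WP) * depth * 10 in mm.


Step 1: Available water = (FC - WP) * depth * 10
Step 2: AW = (0.29 - 0.16) * 72 * 10
Step 3: AW = 0.13 * 72 * 10
Step 4: AW = 93.6 mm

93.6


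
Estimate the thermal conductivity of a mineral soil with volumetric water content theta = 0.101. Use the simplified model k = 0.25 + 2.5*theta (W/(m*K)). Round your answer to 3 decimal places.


Step 1: k = 0.25 + 2.5 * theta
Step 2: k = 0.25 + 2.5 * 0.101
Step 3: k = 0.25 + 0.253
Step 4: k = 0.503 W/(m*K)

0.503


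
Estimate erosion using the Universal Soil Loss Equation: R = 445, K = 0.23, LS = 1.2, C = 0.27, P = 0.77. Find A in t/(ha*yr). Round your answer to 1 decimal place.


Step 1: A = R * K * LS * C * P
Step 2: R * K = 445 * 0.23 = 102.35
Step 3: (R*K) * LS = 102.35 * 1.2 = 122.82
Step 4: * C * P = 122.82 * 0.27 * 0.77 = 25.5
Step 5: A = 25.5 t/(ha*yr)

25.5


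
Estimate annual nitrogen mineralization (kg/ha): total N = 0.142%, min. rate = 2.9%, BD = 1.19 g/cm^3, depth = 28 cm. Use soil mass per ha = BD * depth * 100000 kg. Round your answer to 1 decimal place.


Step 1: Soil mass per ha = BD * depth * 100000 = 1.19 * 28 * 100000 = 3332000 kg
Step 2: Total N pool = soil mass * N%/100 = 3332000 * 0.142/100 = 4731.44 kg/ha
Step 3: N mineralized = N pool * rate%/100 = 4731.44 * 2.9/100 = 137.2 kg/ha/yr

137.2
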